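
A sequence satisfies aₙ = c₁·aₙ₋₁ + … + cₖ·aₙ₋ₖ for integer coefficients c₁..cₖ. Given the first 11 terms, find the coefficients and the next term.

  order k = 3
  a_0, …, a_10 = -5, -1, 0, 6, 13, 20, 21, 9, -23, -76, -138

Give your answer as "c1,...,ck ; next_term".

  a_3 = 2·0 + -1·-1 + -1·-5 = 6
  a_4 = 2·6 + -1·0 + -1·-1 = 13
  a_5 = 2·13 + -1·6 + -1·0 = 20
  a_6 = 2·20 + -1·13 + -1·6 = 21
  a_7 = 2·21 + -1·20 + -1·13 = 9
  a_8 = 2·9 + -1·21 + -1·20 = -23
  a_9 = 2·-23 + -1·9 + -1·21 = -76
  a_10 = 2·-76 + -1·-23 + -1·9 = -138
  a_11 = 2·-138 + -1·-76 + -1·-23 = -177

2,-1,-1 ; -177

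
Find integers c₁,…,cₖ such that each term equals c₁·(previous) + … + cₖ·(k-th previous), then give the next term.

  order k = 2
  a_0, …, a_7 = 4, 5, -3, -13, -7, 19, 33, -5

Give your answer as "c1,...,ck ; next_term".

  a_2 = 1·5 + -2·4 = -3
  a_3 = 1·-3 + -2·5 = -13
  a_4 = 1·-13 + -2·-3 = -7
  a_5 = 1·-7 + -2·-13 = 19
  a_6 = 1·19 + -2·-7 = 33
  a_7 = 1·33 + -2·19 = -5
  a_8 = 1·-5 + -2·33 = -71

1,-2 ; -71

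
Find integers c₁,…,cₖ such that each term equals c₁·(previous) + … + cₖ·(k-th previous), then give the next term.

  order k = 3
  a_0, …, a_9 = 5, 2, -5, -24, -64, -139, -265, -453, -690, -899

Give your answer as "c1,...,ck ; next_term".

  a_3 = 3·-5 + -2·2 + -1·5 = -24
  a_4 = 3·-24 + -2·-5 + -1·2 = -64
  a_5 = 3·-64 + -2·-24 + -1·-5 = -139
  a_6 = 3·-139 + -2·-64 + -1·-24 = -265
  a_7 = 3·-265 + -2·-139 + -1·-64 = -453
  a_8 = 3·-453 + -2·-265 + -1·-139 = -690
  a_9 = 3·-690 + -2·-453 + -1·-265 = -899
  a_10 = 3·-899 + -2·-690 + -1·-453 = -864

3,-2,-1 ; -864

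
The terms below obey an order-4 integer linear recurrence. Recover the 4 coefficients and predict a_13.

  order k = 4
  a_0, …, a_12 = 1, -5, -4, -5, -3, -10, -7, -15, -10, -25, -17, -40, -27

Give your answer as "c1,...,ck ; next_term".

  a_4 = 0·-5 + 1·-4 + 0·-5 + 1·1 = -3
  a_5 = 0·-3 + 1·-5 + 0·-4 + 1·-5 = -10
  a_6 = 0·-10 + 1·-3 + 0·-5 + 1·-4 = -7
  a_7 = 0·-7 + 1·-10 + 0·-3 + 1·-5 = -15
  a_8 = 0·-15 + 1·-7 + 0·-10 + 1·-3 = -10
  a_9 = 0·-10 + 1·-15 + 0·-7 + 1·-10 = -25
  a_10 = 0·-25 + 1·-10 + 0·-15 + 1·-7 = -17
  a_11 = 0·-17 + 1·-25 + 0·-10 + 1·-15 = -40
  a_12 = 0·-40 + 1·-17 + 0·-25 + 1·-10 = -27
  a_13 = 0·-27 + 1·-40 + 0·-17 + 1·-25 = -65

0,1,0,1 ; -65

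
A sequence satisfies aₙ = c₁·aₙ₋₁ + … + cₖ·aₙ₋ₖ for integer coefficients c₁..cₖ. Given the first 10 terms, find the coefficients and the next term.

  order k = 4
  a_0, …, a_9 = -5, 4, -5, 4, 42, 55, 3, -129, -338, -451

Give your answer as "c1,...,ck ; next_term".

  a_4 = 2·4 + -3·-5 + 1·4 + -3·-5 = 42
  a_5 = 2·42 + -3·4 + 1·-5 + -3·4 = 55
  a_6 = 2·55 + -3·42 + 1·4 + -3·-5 = 3
  a_7 = 2·3 + -3·55 + 1·42 + -3·4 = -129
  a_8 = 2·-129 + -3·3 + 1·55 + -3·42 = -338
  a_9 = 2·-338 + -3·-129 + 1·3 + -3·55 = -451
  a_10 = 2·-451 + -3·-338 + 1·-129 + -3·3 = -26

2,-3,1,-3 ; -26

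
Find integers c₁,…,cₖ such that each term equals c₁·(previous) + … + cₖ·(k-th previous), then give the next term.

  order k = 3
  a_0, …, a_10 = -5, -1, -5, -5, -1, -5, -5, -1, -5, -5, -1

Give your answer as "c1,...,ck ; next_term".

  a_3 = 0·-5 + 0·-1 + 1·-5 = -5
  a_4 = 0·-5 + 0·-5 + 1·-1 = -1
  a_5 = 0·-1 + 0·-5 + 1·-5 = -5
  a_6 = 0·-5 + 0·-1 + 1·-5 = -5
  a_7 = 0·-5 + 0·-5 + 1·-1 = -1
  a_8 = 0·-1 + 0·-5 + 1·-5 = -5
  a_9 = 0·-5 + 0·-1 + 1·-5 = -5
  a_10 = 0·-5 + 0·-5 + 1·-1 = -1
  a_11 = 0·-1 + 0·-5 + 1·-5 = -5

0,0,1 ; -5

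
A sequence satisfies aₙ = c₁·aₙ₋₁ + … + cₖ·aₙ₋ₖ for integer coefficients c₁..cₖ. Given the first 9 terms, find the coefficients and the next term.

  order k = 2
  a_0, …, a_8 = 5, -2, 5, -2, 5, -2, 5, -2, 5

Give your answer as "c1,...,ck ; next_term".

  a_2 = 0·-2 + 1·5 = 5
  a_3 = 0·5 + 1·-2 = -2
  a_4 = 0·-2 + 1·5 = 5
  a_5 = 0·5 + 1·-2 = -2
  a_6 = 0·-2 + 1·5 = 5
  a_7 = 0·5 + 1·-2 = -2
  a_8 = 0·-2 + 1·5 = 5
  a_9 = 0·5 + 1·-2 = -2

0,1 ; -2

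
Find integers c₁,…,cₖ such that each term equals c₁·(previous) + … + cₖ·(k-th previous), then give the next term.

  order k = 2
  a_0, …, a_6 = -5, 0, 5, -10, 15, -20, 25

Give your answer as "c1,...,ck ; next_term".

  a_2 = -2·0 + -1·-5 = 5
  a_3 = -2·5 + -1·0 = -10
  a_4 = -2·-10 + -1·5 = 15
  a_5 = -2·15 + -1·-10 = -20
  a_6 = -2·-20 + -1·15 = 25
  a_7 = -2·25 + -1·-20 = -30

-2,-1 ; -30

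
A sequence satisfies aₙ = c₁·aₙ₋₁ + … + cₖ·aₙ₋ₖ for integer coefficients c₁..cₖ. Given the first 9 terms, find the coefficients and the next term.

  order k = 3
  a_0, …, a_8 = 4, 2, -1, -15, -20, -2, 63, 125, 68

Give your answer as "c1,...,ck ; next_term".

1,-1,-3 ; -246

  a_3 = 1·-1 + -1·2 + -3·4 = -15
  a_4 = 1·-15 + -1·-1 + -3·2 = -20
  a_5 = 1·-20 + -1·-15 + -3·-1 = -2
  a_6 = 1·-2 + -1·-20 + -3·-15 = 63
  a_7 = 1·63 + -1·-2 + -3·-20 = 125
  a_8 = 1·125 + -1·63 + -3·-2 = 68
  a_9 = 1·68 + -1·125 + -3·63 = -246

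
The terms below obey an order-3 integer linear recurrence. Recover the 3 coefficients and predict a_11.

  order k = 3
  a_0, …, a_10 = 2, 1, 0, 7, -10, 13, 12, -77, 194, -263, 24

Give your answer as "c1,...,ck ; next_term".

-2,-1,4 ; 991

  a_3 = -2·0 + -1·1 + 4·2 = 7
  a_4 = -2·7 + -1·0 + 4·1 = -10
  a_5 = -2·-10 + -1·7 + 4·0 = 13
  a_6 = -2·13 + -1·-10 + 4·7 = 12
  a_7 = -2·12 + -1·13 + 4·-10 = -77
  a_8 = -2·-77 + -1·12 + 4·13 = 194
  a_9 = -2·194 + -1·-77 + 4·12 = -263
  a_10 = -2·-263 + -1·194 + 4·-77 = 24
  a_11 = -2·24 + -1·-263 + 4·194 = 991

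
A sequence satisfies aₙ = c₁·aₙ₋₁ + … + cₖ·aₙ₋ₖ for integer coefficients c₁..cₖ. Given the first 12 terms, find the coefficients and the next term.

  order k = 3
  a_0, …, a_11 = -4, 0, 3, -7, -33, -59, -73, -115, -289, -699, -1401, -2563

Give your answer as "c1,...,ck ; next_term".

3,-4,4 ; -4881

  a_3 = 3·3 + -4·0 + 4·-4 = -7
  a_4 = 3·-7 + -4·3 + 4·0 = -33
  a_5 = 3·-33 + -4·-7 + 4·3 = -59
  a_6 = 3·-59 + -4·-33 + 4·-7 = -73
  a_7 = 3·-73 + -4·-59 + 4·-33 = -115
  a_8 = 3·-115 + -4·-73 + 4·-59 = -289
  a_9 = 3·-289 + -4·-115 + 4·-73 = -699
  a_10 = 3·-699 + -4·-289 + 4·-115 = -1401
  a_11 = 3·-1401 + -4·-699 + 4·-289 = -2563
  a_12 = 3·-2563 + -4·-1401 + 4·-699 = -4881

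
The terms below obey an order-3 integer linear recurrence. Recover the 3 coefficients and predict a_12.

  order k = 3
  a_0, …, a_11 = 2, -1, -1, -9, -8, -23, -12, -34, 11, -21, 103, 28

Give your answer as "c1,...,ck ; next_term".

  a_3 = 1·-1 + 2·-1 + -3·2 = -9
  a_4 = 1·-9 + 2·-1 + -3·-1 = -8
  a_5 = 1·-8 + 2·-9 + -3·-1 = -23
  a_6 = 1·-23 + 2·-8 + -3·-9 = -12
  a_7 = 1·-12 + 2·-23 + -3·-8 = -34
  a_8 = 1·-34 + 2·-12 + -3·-23 = 11
  a_9 = 1·11 + 2·-34 + -3·-12 = -21
  a_10 = 1·-21 + 2·11 + -3·-34 = 103
  a_11 = 1·103 + 2·-21 + -3·11 = 28
  a_12 = 1·28 + 2·103 + -3·-21 = 297

1,2,-3 ; 297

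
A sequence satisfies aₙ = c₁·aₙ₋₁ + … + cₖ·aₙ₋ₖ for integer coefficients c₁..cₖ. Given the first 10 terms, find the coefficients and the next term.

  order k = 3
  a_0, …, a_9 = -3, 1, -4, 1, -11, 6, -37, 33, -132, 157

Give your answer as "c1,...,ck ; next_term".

-1,3,2 ; -487

  a_3 = -1·-4 + 3·1 + 2·-3 = 1
  a_4 = -1·1 + 3·-4 + 2·1 = -11
  a_5 = -1·-11 + 3·1 + 2·-4 = 6
  a_6 = -1·6 + 3·-11 + 2·1 = -37
  a_7 = -1·-37 + 3·6 + 2·-11 = 33
  a_8 = -1·33 + 3·-37 + 2·6 = -132
  a_9 = -1·-132 + 3·33 + 2·-37 = 157
  a_10 = -1·157 + 3·-132 + 2·33 = -487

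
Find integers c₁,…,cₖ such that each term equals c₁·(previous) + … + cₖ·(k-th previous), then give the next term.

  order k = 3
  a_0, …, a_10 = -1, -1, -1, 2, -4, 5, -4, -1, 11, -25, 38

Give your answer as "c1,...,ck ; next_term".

  a_3 = -2·-1 + -1·-1 + 1·-1 = 2
  a_4 = -2·2 + -1·-1 + 1·-1 = -4
  a_5 = -2·-4 + -1·2 + 1·-1 = 5
  a_6 = -2·5 + -1·-4 + 1·2 = -4
  a_7 = -2·-4 + -1·5 + 1·-4 = -1
  a_8 = -2·-1 + -1·-4 + 1·5 = 11
  a_9 = -2·11 + -1·-1 + 1·-4 = -25
  a_10 = -2·-25 + -1·11 + 1·-1 = 38
  a_11 = -2·38 + -1·-25 + 1·11 = -40

-2,-1,1 ; -40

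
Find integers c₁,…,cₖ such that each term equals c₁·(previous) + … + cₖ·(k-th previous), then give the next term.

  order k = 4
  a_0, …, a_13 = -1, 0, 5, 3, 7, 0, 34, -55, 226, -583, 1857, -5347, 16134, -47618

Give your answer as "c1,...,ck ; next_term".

-2,3,1,2 ; 142005

  a_4 = -2·3 + 3·5 + 1·0 + 2·-1 = 7
  a_5 = -2·7 + 3·3 + 1·5 + 2·0 = 0
  a_6 = -2·0 + 3·7 + 1·3 + 2·5 = 34
  a_7 = -2·34 + 3·0 + 1·7 + 2·3 = -55
  a_8 = -2·-55 + 3·34 + 1·0 + 2·7 = 226
  a_9 = -2·226 + 3·-55 + 1·34 + 2·0 = -583
  a_10 = -2·-583 + 3·226 + 1·-55 + 2·34 = 1857
  a_11 = -2·1857 + 3·-583 + 1·226 + 2·-55 = -5347
  a_12 = -2·-5347 + 3·1857 + 1·-583 + 2·226 = 16134
  a_13 = -2·16134 + 3·-5347 + 1·1857 + 2·-583 = -47618
  a_14 = -2·-47618 + 3·16134 + 1·-5347 + 2·1857 = 142005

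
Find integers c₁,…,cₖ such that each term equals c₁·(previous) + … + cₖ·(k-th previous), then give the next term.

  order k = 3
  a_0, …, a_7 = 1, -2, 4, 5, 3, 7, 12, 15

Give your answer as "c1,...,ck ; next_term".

  a_3 = 1·4 + 0·-2 + 1·1 = 5
  a_4 = 1·5 + 0·4 + 1·-2 = 3
  a_5 = 1·3 + 0·5 + 1·4 = 7
  a_6 = 1·7 + 0·3 + 1·5 = 12
  a_7 = 1·12 + 0·7 + 1·3 = 15
  a_8 = 1·15 + 0·12 + 1·7 = 22

1,0,1 ; 22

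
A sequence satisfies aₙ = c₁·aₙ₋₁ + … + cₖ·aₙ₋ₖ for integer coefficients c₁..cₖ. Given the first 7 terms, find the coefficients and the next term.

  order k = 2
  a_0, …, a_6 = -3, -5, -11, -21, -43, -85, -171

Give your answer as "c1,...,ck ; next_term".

  a_2 = 1·-5 + 2·-3 = -11
  a_3 = 1·-11 + 2·-5 = -21
  a_4 = 1·-21 + 2·-11 = -43
  a_5 = 1·-43 + 2·-21 = -85
  a_6 = 1·-85 + 2·-43 = -171
  a_7 = 1·-171 + 2·-85 = -341

1,2 ; -341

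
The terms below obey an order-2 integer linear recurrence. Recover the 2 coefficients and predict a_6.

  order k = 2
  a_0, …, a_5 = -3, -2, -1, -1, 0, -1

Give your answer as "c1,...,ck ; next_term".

-1,1 ; 1

  a_2 = -1·-2 + 1·-3 = -1
  a_3 = -1·-1 + 1·-2 = -1
  a_4 = -1·-1 + 1·-1 = 0
  a_5 = -1·0 + 1·-1 = -1
  a_6 = -1·-1 + 1·0 = 1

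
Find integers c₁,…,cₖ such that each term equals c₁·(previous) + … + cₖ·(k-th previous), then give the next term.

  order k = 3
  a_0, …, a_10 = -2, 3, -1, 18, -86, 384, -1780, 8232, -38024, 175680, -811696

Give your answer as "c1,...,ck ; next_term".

-4,2,-4 ; 3750240

  a_3 = -4·-1 + 2·3 + -4·-2 = 18
  a_4 = -4·18 + 2·-1 + -4·3 = -86
  a_5 = -4·-86 + 2·18 + -4·-1 = 384
  a_6 = -4·384 + 2·-86 + -4·18 = -1780
  a_7 = -4·-1780 + 2·384 + -4·-86 = 8232
  a_8 = -4·8232 + 2·-1780 + -4·384 = -38024
  a_9 = -4·-38024 + 2·8232 + -4·-1780 = 175680
  a_10 = -4·175680 + 2·-38024 + -4·8232 = -811696
  a_11 = -4·-811696 + 2·175680 + -4·-38024 = 3750240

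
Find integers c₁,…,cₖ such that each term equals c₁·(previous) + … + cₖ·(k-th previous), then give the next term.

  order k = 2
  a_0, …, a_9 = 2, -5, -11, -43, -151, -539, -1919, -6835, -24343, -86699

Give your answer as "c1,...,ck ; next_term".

  a_2 = 3·-5 + 2·2 = -11
  a_3 = 3·-11 + 2·-5 = -43
  a_4 = 3·-43 + 2·-11 = -151
  a_5 = 3·-151 + 2·-43 = -539
  a_6 = 3·-539 + 2·-151 = -1919
  a_7 = 3·-1919 + 2·-539 = -6835
  a_8 = 3·-6835 + 2·-1919 = -24343
  a_9 = 3·-24343 + 2·-6835 = -86699
  a_10 = 3·-86699 + 2·-24343 = -308783

3,2 ; -308783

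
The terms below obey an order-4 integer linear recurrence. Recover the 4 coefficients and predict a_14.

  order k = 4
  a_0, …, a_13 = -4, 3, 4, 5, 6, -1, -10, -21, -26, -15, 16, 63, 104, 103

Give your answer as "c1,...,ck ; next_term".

1,0,-1,-1 ; 24

  a_4 = 1·5 + 0·4 + -1·3 + -1·-4 = 6
  a_5 = 1·6 + 0·5 + -1·4 + -1·3 = -1
  a_6 = 1·-1 + 0·6 + -1·5 + -1·4 = -10
  a_7 = 1·-10 + 0·-1 + -1·6 + -1·5 = -21
  a_8 = 1·-21 + 0·-10 + -1·-1 + -1·6 = -26
  a_9 = 1·-26 + 0·-21 + -1·-10 + -1·-1 = -15
  a_10 = 1·-15 + 0·-26 + -1·-21 + -1·-10 = 16
  a_11 = 1·16 + 0·-15 + -1·-26 + -1·-21 = 63
  a_12 = 1·63 + 0·16 + -1·-15 + -1·-26 = 104
  a_13 = 1·104 + 0·63 + -1·16 + -1·-15 = 103
  a_14 = 1·103 + 0·104 + -1·63 + -1·16 = 24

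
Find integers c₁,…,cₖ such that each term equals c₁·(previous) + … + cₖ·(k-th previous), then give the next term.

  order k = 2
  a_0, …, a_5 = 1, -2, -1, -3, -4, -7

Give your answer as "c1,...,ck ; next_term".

  a_2 = 1·-2 + 1·1 = -1
  a_3 = 1·-1 + 1·-2 = -3
  a_4 = 1·-3 + 1·-1 = -4
  a_5 = 1·-4 + 1·-3 = -7
  a_6 = 1·-7 + 1·-4 = -11

1,1 ; -11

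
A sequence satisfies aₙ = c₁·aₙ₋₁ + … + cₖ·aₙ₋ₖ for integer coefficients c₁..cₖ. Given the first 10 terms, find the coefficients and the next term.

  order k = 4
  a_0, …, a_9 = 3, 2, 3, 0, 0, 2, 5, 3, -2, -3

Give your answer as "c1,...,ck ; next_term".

1,-1,0,1 ; 4

  a_4 = 1·0 + -1·3 + 0·2 + 1·3 = 0
  a_5 = 1·0 + -1·0 + 0·3 + 1·2 = 2
  a_6 = 1·2 + -1·0 + 0·0 + 1·3 = 5
  a_7 = 1·5 + -1·2 + 0·0 + 1·0 = 3
  a_8 = 1·3 + -1·5 + 0·2 + 1·0 = -2
  a_9 = 1·-2 + -1·3 + 0·5 + 1·2 = -3
  a_10 = 1·-3 + -1·-2 + 0·3 + 1·5 = 4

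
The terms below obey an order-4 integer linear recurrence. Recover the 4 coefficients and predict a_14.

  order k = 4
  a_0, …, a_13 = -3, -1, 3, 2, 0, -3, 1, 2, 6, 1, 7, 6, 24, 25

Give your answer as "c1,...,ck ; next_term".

  a_4 = 1·2 + 1·3 + -1·-1 + 2·-3 = 0
  a_5 = 1·0 + 1·2 + -1·3 + 2·-1 = -3
  a_6 = 1·-3 + 1·0 + -1·2 + 2·3 = 1
  a_7 = 1·1 + 1·-3 + -1·0 + 2·2 = 2
  a_8 = 1·2 + 1·1 + -1·-3 + 2·0 = 6
  a_9 = 1·6 + 1·2 + -1·1 + 2·-3 = 1
  a_10 = 1·1 + 1·6 + -1·2 + 2·1 = 7
  a_11 = 1·7 + 1·1 + -1·6 + 2·2 = 6
  a_12 = 1·6 + 1·7 + -1·1 + 2·6 = 24
  a_13 = 1·24 + 1·6 + -1·7 + 2·1 = 25
  a_14 = 1·25 + 1·24 + -1·6 + 2·7 = 57

1,1,-1,2 ; 57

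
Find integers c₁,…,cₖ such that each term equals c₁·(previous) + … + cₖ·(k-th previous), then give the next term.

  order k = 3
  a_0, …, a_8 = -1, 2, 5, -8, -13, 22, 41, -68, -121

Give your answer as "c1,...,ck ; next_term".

-1,-3,-3 ; 202

  a_3 = -1·5 + -3·2 + -3·-1 = -8
  a_4 = -1·-8 + -3·5 + -3·2 = -13
  a_5 = -1·-13 + -3·-8 + -3·5 = 22
  a_6 = -1·22 + -3·-13 + -3·-8 = 41
  a_7 = -1·41 + -3·22 + -3·-13 = -68
  a_8 = -1·-68 + -3·41 + -3·22 = -121
  a_9 = -1·-121 + -3·-68 + -3·41 = 202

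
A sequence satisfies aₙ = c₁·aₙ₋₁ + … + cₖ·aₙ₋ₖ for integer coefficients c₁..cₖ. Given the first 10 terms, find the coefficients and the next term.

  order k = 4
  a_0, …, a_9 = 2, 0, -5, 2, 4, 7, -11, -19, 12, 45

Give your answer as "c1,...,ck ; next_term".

-1,-2,-3,-2 ; 10

  a_4 = -1·2 + -2·-5 + -3·0 + -2·2 = 4
  a_5 = -1·4 + -2·2 + -3·-5 + -2·0 = 7
  a_6 = -1·7 + -2·4 + -3·2 + -2·-5 = -11
  a_7 = -1·-11 + -2·7 + -3·4 + -2·2 = -19
  a_8 = -1·-19 + -2·-11 + -3·7 + -2·4 = 12
  a_9 = -1·12 + -2·-19 + -3·-11 + -2·7 = 45
  a_10 = -1·45 + -2·12 + -3·-19 + -2·-11 = 10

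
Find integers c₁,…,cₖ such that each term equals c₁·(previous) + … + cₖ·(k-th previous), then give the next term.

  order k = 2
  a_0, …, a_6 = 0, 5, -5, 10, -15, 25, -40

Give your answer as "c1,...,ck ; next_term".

-1,1 ; 65

  a_2 = -1·5 + 1·0 = -5
  a_3 = -1·-5 + 1·5 = 10
  a_4 = -1·10 + 1·-5 = -15
  a_5 = -1·-15 + 1·10 = 25
  a_6 = -1·25 + 1·-15 = -40
  a_7 = -1·-40 + 1·25 = 65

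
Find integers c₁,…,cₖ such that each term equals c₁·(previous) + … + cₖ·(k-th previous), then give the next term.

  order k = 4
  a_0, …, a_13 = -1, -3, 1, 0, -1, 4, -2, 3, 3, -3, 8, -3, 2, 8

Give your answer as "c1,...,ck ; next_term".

  a_4 = 0·0 + 1·1 + 1·-3 + -1·-1 = -1
  a_5 = 0·-1 + 1·0 + 1·1 + -1·-3 = 4
  a_6 = 0·4 + 1·-1 + 1·0 + -1·1 = -2
  a_7 = 0·-2 + 1·4 + 1·-1 + -1·0 = 3
  a_8 = 0·3 + 1·-2 + 1·4 + -1·-1 = 3
  a_9 = 0·3 + 1·3 + 1·-2 + -1·4 = -3
  a_10 = 0·-3 + 1·3 + 1·3 + -1·-2 = 8
  a_11 = 0·8 + 1·-3 + 1·3 + -1·3 = -3
  a_12 = 0·-3 + 1·8 + 1·-3 + -1·3 = 2
  a_13 = 0·2 + 1·-3 + 1·8 + -1·-3 = 8
  a_14 = 0·8 + 1·2 + 1·-3 + -1·8 = -9

0,1,1,-1 ; -9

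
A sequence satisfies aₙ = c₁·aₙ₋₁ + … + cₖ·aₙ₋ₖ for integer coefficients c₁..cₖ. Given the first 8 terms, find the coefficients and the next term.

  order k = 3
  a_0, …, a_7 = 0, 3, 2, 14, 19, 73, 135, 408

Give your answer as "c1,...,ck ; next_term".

  a_3 = 1·2 + 4·3 + -1·0 = 14
  a_4 = 1·14 + 4·2 + -1·3 = 19
  a_5 = 1·19 + 4·14 + -1·2 = 73
  a_6 = 1·73 + 4·19 + -1·14 = 135
  a_7 = 1·135 + 4·73 + -1·19 = 408
  a_8 = 1·408 + 4·135 + -1·73 = 875

1,4,-1 ; 875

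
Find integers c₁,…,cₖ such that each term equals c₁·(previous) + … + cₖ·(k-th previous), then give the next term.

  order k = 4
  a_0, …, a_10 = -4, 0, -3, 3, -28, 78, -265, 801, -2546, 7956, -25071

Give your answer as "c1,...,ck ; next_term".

-3,1,3,4 ; 78735

  a_4 = -3·3 + 1·-3 + 3·0 + 4·-4 = -28
  a_5 = -3·-28 + 1·3 + 3·-3 + 4·0 = 78
  a_6 = -3·78 + 1·-28 + 3·3 + 4·-3 = -265
  a_7 = -3·-265 + 1·78 + 3·-28 + 4·3 = 801
  a_8 = -3·801 + 1·-265 + 3·78 + 4·-28 = -2546
  a_9 = -3·-2546 + 1·801 + 3·-265 + 4·78 = 7956
  a_10 = -3·7956 + 1·-2546 + 3·801 + 4·-265 = -25071
  a_11 = -3·-25071 + 1·7956 + 3·-2546 + 4·801 = 78735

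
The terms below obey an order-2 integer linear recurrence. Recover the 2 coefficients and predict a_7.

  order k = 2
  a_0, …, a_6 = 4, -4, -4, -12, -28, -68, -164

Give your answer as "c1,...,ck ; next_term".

2,1 ; -396

  a_2 = 2·-4 + 1·4 = -4
  a_3 = 2·-4 + 1·-4 = -12
  a_4 = 2·-12 + 1·-4 = -28
  a_5 = 2·-28 + 1·-12 = -68
  a_6 = 2·-68 + 1·-28 = -164
  a_7 = 2·-164 + 1·-68 = -396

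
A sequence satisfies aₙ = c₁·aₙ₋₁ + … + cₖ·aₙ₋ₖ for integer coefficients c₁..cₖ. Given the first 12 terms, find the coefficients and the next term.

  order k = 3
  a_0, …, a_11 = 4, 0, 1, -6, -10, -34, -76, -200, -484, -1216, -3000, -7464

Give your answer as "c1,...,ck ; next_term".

2,2,-2 ; -18496

  a_3 = 2·1 + 2·0 + -2·4 = -6
  a_4 = 2·-6 + 2·1 + -2·0 = -10
  a_5 = 2·-10 + 2·-6 + -2·1 = -34
  a_6 = 2·-34 + 2·-10 + -2·-6 = -76
  a_7 = 2·-76 + 2·-34 + -2·-10 = -200
  a_8 = 2·-200 + 2·-76 + -2·-34 = -484
  a_9 = 2·-484 + 2·-200 + -2·-76 = -1216
  a_10 = 2·-1216 + 2·-484 + -2·-200 = -3000
  a_11 = 2·-3000 + 2·-1216 + -2·-484 = -7464
  a_12 = 2·-7464 + 2·-3000 + -2·-1216 = -18496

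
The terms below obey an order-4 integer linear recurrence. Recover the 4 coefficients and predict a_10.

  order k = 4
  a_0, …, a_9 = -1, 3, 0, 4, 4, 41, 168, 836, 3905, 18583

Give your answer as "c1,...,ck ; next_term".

  a_4 = 4·4 + 4·0 + -3·3 + 3·-1 = 4
  a_5 = 4·4 + 4·4 + -3·0 + 3·3 = 41
  a_6 = 4·41 + 4·4 + -3·4 + 3·0 = 168
  a_7 = 4·168 + 4·41 + -3·4 + 3·4 = 836
  a_8 = 4·836 + 4·168 + -3·41 + 3·4 = 3905
  a_9 = 4·3905 + 4·836 + -3·168 + 3·41 = 18583
  a_10 = 4·18583 + 4·3905 + -3·836 + 3·168 = 87948

4,4,-3,3 ; 87948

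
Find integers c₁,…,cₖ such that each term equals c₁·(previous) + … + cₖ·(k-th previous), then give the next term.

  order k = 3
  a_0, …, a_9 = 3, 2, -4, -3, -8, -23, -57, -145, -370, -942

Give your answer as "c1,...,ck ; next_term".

  a_3 = 2·-4 + 1·2 + 1·3 = -3
  a_4 = 2·-3 + 1·-4 + 1·2 = -8
  a_5 = 2·-8 + 1·-3 + 1·-4 = -23
  a_6 = 2·-23 + 1·-8 + 1·-3 = -57
  a_7 = 2·-57 + 1·-23 + 1·-8 = -145
  a_8 = 2·-145 + 1·-57 + 1·-23 = -370
  a_9 = 2·-370 + 1·-145 + 1·-57 = -942
  a_10 = 2·-942 + 1·-370 + 1·-145 = -2399

2,1,1 ; -2399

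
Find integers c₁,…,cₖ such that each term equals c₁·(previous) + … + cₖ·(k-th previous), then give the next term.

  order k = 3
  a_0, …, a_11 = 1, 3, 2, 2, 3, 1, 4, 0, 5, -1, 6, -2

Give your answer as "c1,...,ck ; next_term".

  a_3 = -1·2 + 1·3 + 1·1 = 2
  a_4 = -1·2 + 1·2 + 1·3 = 3
  a_5 = -1·3 + 1·2 + 1·2 = 1
  a_6 = -1·1 + 1·3 + 1·2 = 4
  a_7 = -1·4 + 1·1 + 1·3 = 0
  a_8 = -1·0 + 1·4 + 1·1 = 5
  a_9 = -1·5 + 1·0 + 1·4 = -1
  a_10 = -1·-1 + 1·5 + 1·0 = 6
  a_11 = -1·6 + 1·-1 + 1·5 = -2
  a_12 = -1·-2 + 1·6 + 1·-1 = 7

-1,1,1 ; 7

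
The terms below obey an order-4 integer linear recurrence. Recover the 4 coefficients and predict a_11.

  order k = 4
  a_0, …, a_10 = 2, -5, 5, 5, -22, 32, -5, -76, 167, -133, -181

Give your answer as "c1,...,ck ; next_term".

-1,-1,2,-1 ; 724

  a_4 = -1·5 + -1·5 + 2·-5 + -1·2 = -22
  a_5 = -1·-22 + -1·5 + 2·5 + -1·-5 = 32
  a_6 = -1·32 + -1·-22 + 2·5 + -1·5 = -5
  a_7 = -1·-5 + -1·32 + 2·-22 + -1·5 = -76
  a_8 = -1·-76 + -1·-5 + 2·32 + -1·-22 = 167
  a_9 = -1·167 + -1·-76 + 2·-5 + -1·32 = -133
  a_10 = -1·-133 + -1·167 + 2·-76 + -1·-5 = -181
  a_11 = -1·-181 + -1·-133 + 2·167 + -1·-76 = 724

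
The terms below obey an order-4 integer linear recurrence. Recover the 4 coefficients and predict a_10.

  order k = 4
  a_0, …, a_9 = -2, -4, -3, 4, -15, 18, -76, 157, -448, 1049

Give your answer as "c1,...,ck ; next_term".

-1,3,-1,3 ; -2778

  a_4 = -1·4 + 3·-3 + -1·-4 + 3·-2 = -15
  a_5 = -1·-15 + 3·4 + -1·-3 + 3·-4 = 18
  a_6 = -1·18 + 3·-15 + -1·4 + 3·-3 = -76
  a_7 = -1·-76 + 3·18 + -1·-15 + 3·4 = 157
  a_8 = -1·157 + 3·-76 + -1·18 + 3·-15 = -448
  a_9 = -1·-448 + 3·157 + -1·-76 + 3·18 = 1049
  a_10 = -1·1049 + 3·-448 + -1·157 + 3·-76 = -2778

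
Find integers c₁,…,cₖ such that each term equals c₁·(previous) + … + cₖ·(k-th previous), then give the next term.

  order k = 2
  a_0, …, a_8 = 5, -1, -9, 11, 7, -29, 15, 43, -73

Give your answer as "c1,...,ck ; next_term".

-1,-2 ; -13

  a_2 = -1·-1 + -2·5 = -9
  a_3 = -1·-9 + -2·-1 = 11
  a_4 = -1·11 + -2·-9 = 7
  a_5 = -1·7 + -2·11 = -29
  a_6 = -1·-29 + -2·7 = 15
  a_7 = -1·15 + -2·-29 = 43
  a_8 = -1·43 + -2·15 = -73
  a_9 = -1·-73 + -2·43 = -13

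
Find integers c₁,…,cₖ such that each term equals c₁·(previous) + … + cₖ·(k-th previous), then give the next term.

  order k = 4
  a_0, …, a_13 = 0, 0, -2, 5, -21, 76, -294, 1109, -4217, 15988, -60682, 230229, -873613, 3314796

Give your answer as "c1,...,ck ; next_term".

  a_4 = -3·5 + 3·-2 + 1·0 + 4·0 = -21
  a_5 = -3·-21 + 3·5 + 1·-2 + 4·0 = 76
  a_6 = -3·76 + 3·-21 + 1·5 + 4·-2 = -294
  a_7 = -3·-294 + 3·76 + 1·-21 + 4·5 = 1109
  a_8 = -3·1109 + 3·-294 + 1·76 + 4·-21 = -4217
  a_9 = -3·-4217 + 3·1109 + 1·-294 + 4·76 = 15988
  a_10 = -3·15988 + 3·-4217 + 1·1109 + 4·-294 = -60682
  a_11 = -3·-60682 + 3·15988 + 1·-4217 + 4·1109 = 230229
  a_12 = -3·230229 + 3·-60682 + 1·15988 + 4·-4217 = -873613
  a_13 = -3·-873613 + 3·230229 + 1·-60682 + 4·15988 = 3314796
  a_14 = -3·3314796 + 3·-873613 + 1·230229 + 4·-60682 = -12577726

-3,3,1,4 ; -12577726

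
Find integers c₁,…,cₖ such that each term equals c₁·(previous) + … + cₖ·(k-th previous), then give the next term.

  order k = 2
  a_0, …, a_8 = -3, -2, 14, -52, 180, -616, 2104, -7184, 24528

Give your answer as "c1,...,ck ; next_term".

-4,-2 ; -83744

  a_2 = -4·-2 + -2·-3 = 14
  a_3 = -4·14 + -2·-2 = -52
  a_4 = -4·-52 + -2·14 = 180
  a_5 = -4·180 + -2·-52 = -616
  a_6 = -4·-616 + -2·180 = 2104
  a_7 = -4·2104 + -2·-616 = -7184
  a_8 = -4·-7184 + -2·2104 = 24528
  a_9 = -4·24528 + -2·-7184 = -83744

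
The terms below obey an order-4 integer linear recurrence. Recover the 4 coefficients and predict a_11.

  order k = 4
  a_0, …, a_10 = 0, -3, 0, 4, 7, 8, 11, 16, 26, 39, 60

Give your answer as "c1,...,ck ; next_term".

  a_4 = 1·4 + 1·0 + -1·-3 + 1·0 = 7
  a_5 = 1·7 + 1·4 + -1·0 + 1·-3 = 8
  a_6 = 1·8 + 1·7 + -1·4 + 1·0 = 11
  a_7 = 1·11 + 1·8 + -1·7 + 1·4 = 16
  a_8 = 1·16 + 1·11 + -1·8 + 1·7 = 26
  a_9 = 1·26 + 1·16 + -1·11 + 1·8 = 39
  a_10 = 1·39 + 1·26 + -1·16 + 1·11 = 60
  a_11 = 1·60 + 1·39 + -1·26 + 1·16 = 89

1,1,-1,1 ; 89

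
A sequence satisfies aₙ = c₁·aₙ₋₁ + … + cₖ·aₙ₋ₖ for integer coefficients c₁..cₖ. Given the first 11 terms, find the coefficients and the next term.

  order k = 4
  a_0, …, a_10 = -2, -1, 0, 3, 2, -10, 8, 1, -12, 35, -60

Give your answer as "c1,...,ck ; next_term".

  a_4 = -2·3 + -3·0 + -2·-1 + -3·-2 = 2
  a_5 = -2·2 + -3·3 + -2·0 + -3·-1 = -10
  a_6 = -2·-10 + -3·2 + -2·3 + -3·0 = 8
  a_7 = -2·8 + -3·-10 + -2·2 + -3·3 = 1
  a_8 = -2·1 + -3·8 + -2·-10 + -3·2 = -12
  a_9 = -2·-12 + -3·1 + -2·8 + -3·-10 = 35
  a_10 = -2·35 + -3·-12 + -2·1 + -3·8 = -60
  a_11 = -2·-60 + -3·35 + -2·-12 + -3·1 = 36

-2,-3,-2,-3 ; 36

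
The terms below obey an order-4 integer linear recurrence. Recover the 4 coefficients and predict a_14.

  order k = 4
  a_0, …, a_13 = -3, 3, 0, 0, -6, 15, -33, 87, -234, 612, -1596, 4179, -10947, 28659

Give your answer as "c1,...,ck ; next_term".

  a_4 = -3·0 + -2·0 + -3·3 + -1·-3 = -6
  a_5 = -3·-6 + -2·0 + -3·0 + -1·3 = 15
  a_6 = -3·15 + -2·-6 + -3·0 + -1·0 = -33
  a_7 = -3·-33 + -2·15 + -3·-6 + -1·0 = 87
  a_8 = -3·87 + -2·-33 + -3·15 + -1·-6 = -234
  a_9 = -3·-234 + -2·87 + -3·-33 + -1·15 = 612
  a_10 = -3·612 + -2·-234 + -3·87 + -1·-33 = -1596
  a_11 = -3·-1596 + -2·612 + -3·-234 + -1·87 = 4179
  a_12 = -3·4179 + -2·-1596 + -3·612 + -1·-234 = -10947
  a_13 = -3·-10947 + -2·4179 + -3·-1596 + -1·612 = 28659
  a_14 = -3·28659 + -2·-10947 + -3·4179 + -1·-1596 = -75024

-3,-2,-3,-1 ; -75024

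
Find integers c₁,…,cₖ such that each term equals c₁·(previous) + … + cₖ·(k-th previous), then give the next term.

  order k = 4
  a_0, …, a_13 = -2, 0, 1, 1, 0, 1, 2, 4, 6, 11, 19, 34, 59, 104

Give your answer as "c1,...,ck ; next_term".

  a_4 = 1·1 + 1·1 + 0·0 + 1·-2 = 0
  a_5 = 1·0 + 1·1 + 0·1 + 1·0 = 1
  a_6 = 1·1 + 1·0 + 0·1 + 1·1 = 2
  a_7 = 1·2 + 1·1 + 0·0 + 1·1 = 4
  a_8 = 1·4 + 1·2 + 0·1 + 1·0 = 6
  a_9 = 1·6 + 1·4 + 0·2 + 1·1 = 11
  a_10 = 1·11 + 1·6 + 0·4 + 1·2 = 19
  a_11 = 1·19 + 1·11 + 0·6 + 1·4 = 34
  a_12 = 1·34 + 1·19 + 0·11 + 1·6 = 59
  a_13 = 1·59 + 1·34 + 0·19 + 1·11 = 104
  a_14 = 1·104 + 1·59 + 0·34 + 1·19 = 182

1,1,0,1 ; 182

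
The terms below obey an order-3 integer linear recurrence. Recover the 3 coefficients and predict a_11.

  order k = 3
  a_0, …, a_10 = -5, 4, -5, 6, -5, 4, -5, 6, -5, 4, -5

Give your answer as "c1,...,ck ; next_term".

  a_3 = -1·-5 + -1·4 + -1·-5 = 6
  a_4 = -1·6 + -1·-5 + -1·4 = -5
  a_5 = -1·-5 + -1·6 + -1·-5 = 4
  a_6 = -1·4 + -1·-5 + -1·6 = -5
  a_7 = -1·-5 + -1·4 + -1·-5 = 6
  a_8 = -1·6 + -1·-5 + -1·4 = -5
  a_9 = -1·-5 + -1·6 + -1·-5 = 4
  a_10 = -1·4 + -1·-5 + -1·6 = -5
  a_11 = -1·-5 + -1·4 + -1·-5 = 6

-1,-1,-1 ; 6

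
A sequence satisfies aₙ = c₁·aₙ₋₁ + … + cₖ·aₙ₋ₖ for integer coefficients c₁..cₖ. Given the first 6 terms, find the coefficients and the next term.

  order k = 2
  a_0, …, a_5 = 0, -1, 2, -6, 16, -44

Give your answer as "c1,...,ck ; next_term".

  a_2 = -2·-1 + 2·0 = 2
  a_3 = -2·2 + 2·-1 = -6
  a_4 = -2·-6 + 2·2 = 16
  a_5 = -2·16 + 2·-6 = -44
  a_6 = -2·-44 + 2·16 = 120

-2,2 ; 120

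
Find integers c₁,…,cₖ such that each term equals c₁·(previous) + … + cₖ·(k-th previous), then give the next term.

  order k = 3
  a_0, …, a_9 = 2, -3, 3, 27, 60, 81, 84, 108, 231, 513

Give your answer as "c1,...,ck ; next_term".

3,-4,3 ; 939

  a_3 = 3·3 + -4·-3 + 3·2 = 27
  a_4 = 3·27 + -4·3 + 3·-3 = 60
  a_5 = 3·60 + -4·27 + 3·3 = 81
  a_6 = 3·81 + -4·60 + 3·27 = 84
  a_7 = 3·84 + -4·81 + 3·60 = 108
  a_8 = 3·108 + -4·84 + 3·81 = 231
  a_9 = 3·231 + -4·108 + 3·84 = 513
  a_10 = 3·513 + -4·231 + 3·108 = 939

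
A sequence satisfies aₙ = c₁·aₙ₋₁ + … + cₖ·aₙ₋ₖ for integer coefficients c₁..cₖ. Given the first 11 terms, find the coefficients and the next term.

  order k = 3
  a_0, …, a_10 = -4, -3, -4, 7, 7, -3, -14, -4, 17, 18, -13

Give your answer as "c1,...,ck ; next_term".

  a_3 = 0·-4 + -1·-3 + -1·-4 = 7
  a_4 = 0·7 + -1·-4 + -1·-3 = 7
  a_5 = 0·7 + -1·7 + -1·-4 = -3
  a_6 = 0·-3 + -1·7 + -1·7 = -14
  a_7 = 0·-14 + -1·-3 + -1·7 = -4
  a_8 = 0·-4 + -1·-14 + -1·-3 = 17
  a_9 = 0·17 + -1·-4 + -1·-14 = 18
  a_10 = 0·18 + -1·17 + -1·-4 = -13
  a_11 = 0·-13 + -1·18 + -1·17 = -35

0,-1,-1 ; -35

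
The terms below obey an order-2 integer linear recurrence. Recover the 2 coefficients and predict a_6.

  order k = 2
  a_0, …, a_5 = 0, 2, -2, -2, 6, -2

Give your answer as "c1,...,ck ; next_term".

  a_2 = -1·2 + -2·0 = -2
  a_3 = -1·-2 + -2·2 = -2
  a_4 = -1·-2 + -2·-2 = 6
  a_5 = -1·6 + -2·-2 = -2
  a_6 = -1·-2 + -2·6 = -10

-1,-2 ; -10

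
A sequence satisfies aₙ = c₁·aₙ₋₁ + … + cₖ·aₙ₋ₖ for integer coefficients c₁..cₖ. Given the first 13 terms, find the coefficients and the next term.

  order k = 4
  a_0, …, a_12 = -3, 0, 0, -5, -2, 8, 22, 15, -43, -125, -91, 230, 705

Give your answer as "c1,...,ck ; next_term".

  a_4 = 1·-5 + -2·0 + -2·0 + -1·-3 = -2
  a_5 = 1·-2 + -2·-5 + -2·0 + -1·0 = 8
  a_6 = 1·8 + -2·-2 + -2·-5 + -1·0 = 22
  a_7 = 1·22 + -2·8 + -2·-2 + -1·-5 = 15
  a_8 = 1·15 + -2·22 + -2·8 + -1·-2 = -43
  a_9 = 1·-43 + -2·15 + -2·22 + -1·8 = -125
  a_10 = 1·-125 + -2·-43 + -2·15 + -1·22 = -91
  a_11 = 1·-91 + -2·-125 + -2·-43 + -1·15 = 230
  a_12 = 1·230 + -2·-91 + -2·-125 + -1·-43 = 705
  a_13 = 1·705 + -2·230 + -2·-91 + -1·-125 = 552

1,-2,-2,-1 ; 552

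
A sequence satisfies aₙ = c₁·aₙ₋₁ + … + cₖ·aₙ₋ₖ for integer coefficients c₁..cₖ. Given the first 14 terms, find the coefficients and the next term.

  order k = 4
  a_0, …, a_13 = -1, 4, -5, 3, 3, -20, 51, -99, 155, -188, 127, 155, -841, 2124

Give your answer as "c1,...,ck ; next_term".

-2,0,2,-1 ; -4065

  a_4 = -2·3 + 0·-5 + 2·4 + -1·-1 = 3
  a_5 = -2·3 + 0·3 + 2·-5 + -1·4 = -20
  a_6 = -2·-20 + 0·3 + 2·3 + -1·-5 = 51
  a_7 = -2·51 + 0·-20 + 2·3 + -1·3 = -99
  a_8 = -2·-99 + 0·51 + 2·-20 + -1·3 = 155
  a_9 = -2·155 + 0·-99 + 2·51 + -1·-20 = -188
  a_10 = -2·-188 + 0·155 + 2·-99 + -1·51 = 127
  a_11 = -2·127 + 0·-188 + 2·155 + -1·-99 = 155
  a_12 = -2·155 + 0·127 + 2·-188 + -1·155 = -841
  a_13 = -2·-841 + 0·155 + 2·127 + -1·-188 = 2124
  a_14 = -2·2124 + 0·-841 + 2·155 + -1·127 = -4065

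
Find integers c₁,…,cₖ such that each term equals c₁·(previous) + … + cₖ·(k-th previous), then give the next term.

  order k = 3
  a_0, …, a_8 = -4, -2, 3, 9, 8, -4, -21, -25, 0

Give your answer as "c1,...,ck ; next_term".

  a_3 = 1·3 + -1·-2 + -1·-4 = 9
  a_4 = 1·9 + -1·3 + -1·-2 = 8
  a_5 = 1·8 + -1·9 + -1·3 = -4
  a_6 = 1·-4 + -1·8 + -1·9 = -21
  a_7 = 1·-21 + -1·-4 + -1·8 = -25
  a_8 = 1·-25 + -1·-21 + -1·-4 = 0
  a_9 = 1·0 + -1·-25 + -1·-21 = 46

1,-1,-1 ; 46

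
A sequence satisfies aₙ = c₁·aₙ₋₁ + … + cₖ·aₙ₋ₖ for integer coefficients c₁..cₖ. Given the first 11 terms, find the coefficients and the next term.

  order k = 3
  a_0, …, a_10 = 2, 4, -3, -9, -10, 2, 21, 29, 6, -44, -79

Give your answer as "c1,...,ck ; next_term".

  a_3 = 1·-3 + -1·4 + -1·2 = -9
  a_4 = 1·-9 + -1·-3 + -1·4 = -10
  a_5 = 1·-10 + -1·-9 + -1·-3 = 2
  a_6 = 1·2 + -1·-10 + -1·-9 = 21
  a_7 = 1·21 + -1·2 + -1·-10 = 29
  a_8 = 1·29 + -1·21 + -1·2 = 6
  a_9 = 1·6 + -1·29 + -1·21 = -44
  a_10 = 1·-44 + -1·6 + -1·29 = -79
  a_11 = 1·-79 + -1·-44 + -1·6 = -41

1,-1,-1 ; -41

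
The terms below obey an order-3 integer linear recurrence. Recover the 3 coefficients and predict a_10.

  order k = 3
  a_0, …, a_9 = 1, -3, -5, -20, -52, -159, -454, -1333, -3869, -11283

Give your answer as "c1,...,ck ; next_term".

  a_3 = 2·-5 + 3·-3 + -1·1 = -20
  a_4 = 2·-20 + 3·-5 + -1·-3 = -52
  a_5 = 2·-52 + 3·-20 + -1·-5 = -159
  a_6 = 2·-159 + 3·-52 + -1·-20 = -454
  a_7 = 2·-454 + 3·-159 + -1·-52 = -1333
  a_8 = 2·-1333 + 3·-454 + -1·-159 = -3869
  a_9 = 2·-3869 + 3·-1333 + -1·-454 = -11283
  a_10 = 2·-11283 + 3·-3869 + -1·-1333 = -32840

2,3,-1 ; -32840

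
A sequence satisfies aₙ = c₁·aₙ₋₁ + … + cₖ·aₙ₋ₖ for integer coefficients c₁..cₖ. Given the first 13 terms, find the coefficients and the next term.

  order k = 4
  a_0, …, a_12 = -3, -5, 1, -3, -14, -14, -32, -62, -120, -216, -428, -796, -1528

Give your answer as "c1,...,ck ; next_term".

0,2,2,2 ; -2880

  a_4 = 0·-3 + 2·1 + 2·-5 + 2·-3 = -14
  a_5 = 0·-14 + 2·-3 + 2·1 + 2·-5 = -14
  a_6 = 0·-14 + 2·-14 + 2·-3 + 2·1 = -32
  a_7 = 0·-32 + 2·-14 + 2·-14 + 2·-3 = -62
  a_8 = 0·-62 + 2·-32 + 2·-14 + 2·-14 = -120
  a_9 = 0·-120 + 2·-62 + 2·-32 + 2·-14 = -216
  a_10 = 0·-216 + 2·-120 + 2·-62 + 2·-32 = -428
  a_11 = 0·-428 + 2·-216 + 2·-120 + 2·-62 = -796
  a_12 = 0·-796 + 2·-428 + 2·-216 + 2·-120 = -1528
  a_13 = 0·-1528 + 2·-796 + 2·-428 + 2·-216 = -2880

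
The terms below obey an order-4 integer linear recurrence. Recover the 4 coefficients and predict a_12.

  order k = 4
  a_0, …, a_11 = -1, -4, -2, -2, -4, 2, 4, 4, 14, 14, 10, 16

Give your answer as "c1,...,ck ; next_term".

1,0,1,-2 ; 2

  a_4 = 1·-2 + 0·-2 + 1·-4 + -2·-1 = -4
  a_5 = 1·-4 + 0·-2 + 1·-2 + -2·-4 = 2
  a_6 = 1·2 + 0·-4 + 1·-2 + -2·-2 = 4
  a_7 = 1·4 + 0·2 + 1·-4 + -2·-2 = 4
  a_8 = 1·4 + 0·4 + 1·2 + -2·-4 = 14
  a_9 = 1·14 + 0·4 + 1·4 + -2·2 = 14
  a_10 = 1·14 + 0·14 + 1·4 + -2·4 = 10
  a_11 = 1·10 + 0·14 + 1·14 + -2·4 = 16
  a_12 = 1·16 + 0·10 + 1·14 + -2·14 = 2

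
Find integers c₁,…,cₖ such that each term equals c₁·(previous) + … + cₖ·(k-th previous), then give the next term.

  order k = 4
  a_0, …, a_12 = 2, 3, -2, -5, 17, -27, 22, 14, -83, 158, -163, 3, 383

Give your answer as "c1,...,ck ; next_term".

  a_4 = -1·-5 + 1·-2 + 4·3 + 1·2 = 17
  a_5 = -1·17 + 1·-5 + 4·-2 + 1·3 = -27
  a_6 = -1·-27 + 1·17 + 4·-5 + 1·-2 = 22
  a_7 = -1·22 + 1·-27 + 4·17 + 1·-5 = 14
  a_8 = -1·14 + 1·22 + 4·-27 + 1·17 = -83
  a_9 = -1·-83 + 1·14 + 4·22 + 1·-27 = 158
  a_10 = -1·158 + 1·-83 + 4·14 + 1·22 = -163
  a_11 = -1·-163 + 1·158 + 4·-83 + 1·14 = 3
  a_12 = -1·3 + 1·-163 + 4·158 + 1·-83 = 383
  a_13 = -1·383 + 1·3 + 4·-163 + 1·158 = -874

-1,1,4,1 ; -874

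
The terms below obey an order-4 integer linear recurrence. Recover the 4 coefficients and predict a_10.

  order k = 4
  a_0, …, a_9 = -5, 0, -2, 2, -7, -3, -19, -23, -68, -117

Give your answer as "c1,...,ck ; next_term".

1,2,0,1 ; -272

  a_4 = 1·2 + 2·-2 + 0·0 + 1·-5 = -7
  a_5 = 1·-7 + 2·2 + 0·-2 + 1·0 = -3
  a_6 = 1·-3 + 2·-7 + 0·2 + 1·-2 = -19
  a_7 = 1·-19 + 2·-3 + 0·-7 + 1·2 = -23
  a_8 = 1·-23 + 2·-19 + 0·-3 + 1·-7 = -68
  a_9 = 1·-68 + 2·-23 + 0·-19 + 1·-3 = -117
  a_10 = 1·-117 + 2·-68 + 0·-23 + 1·-19 = -272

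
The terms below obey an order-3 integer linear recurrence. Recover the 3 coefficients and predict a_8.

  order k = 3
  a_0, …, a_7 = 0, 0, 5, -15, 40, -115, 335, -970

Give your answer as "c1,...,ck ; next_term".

  a_3 = -3·5 + -1·0 + -2·0 = -15
  a_4 = -3·-15 + -1·5 + -2·0 = 40
  a_5 = -3·40 + -1·-15 + -2·5 = -115
  a_6 = -3·-115 + -1·40 + -2·-15 = 335
  a_7 = -3·335 + -1·-115 + -2·40 = -970
  a_8 = -3·-970 + -1·335 + -2·-115 = 2805

-3,-1,-2 ; 2805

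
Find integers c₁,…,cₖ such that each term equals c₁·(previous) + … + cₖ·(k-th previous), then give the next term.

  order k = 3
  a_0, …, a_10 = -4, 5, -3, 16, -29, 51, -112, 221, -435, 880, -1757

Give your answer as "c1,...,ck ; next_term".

-1,1,-2 ; 3507

  a_3 = -1·-3 + 1·5 + -2·-4 = 16
  a_4 = -1·16 + 1·-3 + -2·5 = -29
  a_5 = -1·-29 + 1·16 + -2·-3 = 51
  a_6 = -1·51 + 1·-29 + -2·16 = -112
  a_7 = -1·-112 + 1·51 + -2·-29 = 221
  a_8 = -1·221 + 1·-112 + -2·51 = -435
  a_9 = -1·-435 + 1·221 + -2·-112 = 880
  a_10 = -1·880 + 1·-435 + -2·221 = -1757
  a_11 = -1·-1757 + 1·880 + -2·-435 = 3507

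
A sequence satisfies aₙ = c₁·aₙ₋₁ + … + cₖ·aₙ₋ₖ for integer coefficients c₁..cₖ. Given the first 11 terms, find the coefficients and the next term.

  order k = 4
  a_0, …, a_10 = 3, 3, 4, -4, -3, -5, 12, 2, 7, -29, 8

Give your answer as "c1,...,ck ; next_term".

0,0,-2,1 ; -12

  a_4 = 0·-4 + 0·4 + -2·3 + 1·3 = -3
  a_5 = 0·-3 + 0·-4 + -2·4 + 1·3 = -5
  a_6 = 0·-5 + 0·-3 + -2·-4 + 1·4 = 12
  a_7 = 0·12 + 0·-5 + -2·-3 + 1·-4 = 2
  a_8 = 0·2 + 0·12 + -2·-5 + 1·-3 = 7
  a_9 = 0·7 + 0·2 + -2·12 + 1·-5 = -29
  a_10 = 0·-29 + 0·7 + -2·2 + 1·12 = 8
  a_11 = 0·8 + 0·-29 + -2·7 + 1·2 = -12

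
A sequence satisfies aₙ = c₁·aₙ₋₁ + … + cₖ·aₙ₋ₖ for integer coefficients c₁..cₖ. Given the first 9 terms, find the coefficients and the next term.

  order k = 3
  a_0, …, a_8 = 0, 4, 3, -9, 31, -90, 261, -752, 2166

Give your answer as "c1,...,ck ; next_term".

  a_3 = -3·3 + 0·4 + 1·0 = -9
  a_4 = -3·-9 + 0·3 + 1·4 = 31
  a_5 = -3·31 + 0·-9 + 1·3 = -90
  a_6 = -3·-90 + 0·31 + 1·-9 = 261
  a_7 = -3·261 + 0·-90 + 1·31 = -752
  a_8 = -3·-752 + 0·261 + 1·-90 = 2166
  a_9 = -3·2166 + 0·-752 + 1·261 = -6237

-3,0,1 ; -6237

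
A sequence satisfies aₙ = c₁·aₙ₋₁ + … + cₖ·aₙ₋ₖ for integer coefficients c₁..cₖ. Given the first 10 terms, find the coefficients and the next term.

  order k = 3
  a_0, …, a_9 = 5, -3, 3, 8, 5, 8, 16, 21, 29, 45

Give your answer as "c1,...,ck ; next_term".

1,0,1 ; 66

  a_3 = 1·3 + 0·-3 + 1·5 = 8
  a_4 = 1·8 + 0·3 + 1·-3 = 5
  a_5 = 1·5 + 0·8 + 1·3 = 8
  a_6 = 1·8 + 0·5 + 1·8 = 16
  a_7 = 1·16 + 0·8 + 1·5 = 21
  a_8 = 1·21 + 0·16 + 1·8 = 29
  a_9 = 1·29 + 0·21 + 1·16 = 45
  a_10 = 1·45 + 0·29 + 1·21 = 66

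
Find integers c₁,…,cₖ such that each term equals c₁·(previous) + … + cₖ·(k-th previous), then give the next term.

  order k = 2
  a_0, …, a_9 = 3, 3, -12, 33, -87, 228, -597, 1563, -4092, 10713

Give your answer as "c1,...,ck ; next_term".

  a_2 = -3·3 + -1·3 = -12
  a_3 = -3·-12 + -1·3 = 33
  a_4 = -3·33 + -1·-12 = -87
  a_5 = -3·-87 + -1·33 = 228
  a_6 = -3·228 + -1·-87 = -597
  a_7 = -3·-597 + -1·228 = 1563
  a_8 = -3·1563 + -1·-597 = -4092
  a_9 = -3·-4092 + -1·1563 = 10713
  a_10 = -3·10713 + -1·-4092 = -28047

-3,-1 ; -28047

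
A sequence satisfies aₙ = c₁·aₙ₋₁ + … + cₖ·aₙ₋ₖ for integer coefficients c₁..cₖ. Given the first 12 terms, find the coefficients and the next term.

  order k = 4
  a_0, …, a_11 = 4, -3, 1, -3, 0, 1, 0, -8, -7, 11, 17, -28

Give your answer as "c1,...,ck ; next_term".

  a_4 = 1·-3 + -2·1 + 1·-3 + 2·4 = 0
  a_5 = 1·0 + -2·-3 + 1·1 + 2·-3 = 1
  a_6 = 1·1 + -2·0 + 1·-3 + 2·1 = 0
  a_7 = 1·0 + -2·1 + 1·0 + 2·-3 = -8
  a_8 = 1·-8 + -2·0 + 1·1 + 2·0 = -7
  a_9 = 1·-7 + -2·-8 + 1·0 + 2·1 = 11
  a_10 = 1·11 + -2·-7 + 1·-8 + 2·0 = 17
  a_11 = 1·17 + -2·11 + 1·-7 + 2·-8 = -28
  a_12 = 1·-28 + -2·17 + 1·11 + 2·-7 = -65

1,-2,1,2 ; -65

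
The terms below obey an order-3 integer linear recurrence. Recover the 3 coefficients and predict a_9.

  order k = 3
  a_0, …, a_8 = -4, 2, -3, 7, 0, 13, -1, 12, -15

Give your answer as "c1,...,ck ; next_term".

  a_3 = 1·-3 + 1·2 + -2·-4 = 7
  a_4 = 1·7 + 1·-3 + -2·2 = 0
  a_5 = 1·0 + 1·7 + -2·-3 = 13
  a_6 = 1·13 + 1·0 + -2·7 = -1
  a_7 = 1·-1 + 1·13 + -2·0 = 12
  a_8 = 1·12 + 1·-1 + -2·13 = -15
  a_9 = 1·-15 + 1·12 + -2·-1 = -1

1,1,-2 ; -1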